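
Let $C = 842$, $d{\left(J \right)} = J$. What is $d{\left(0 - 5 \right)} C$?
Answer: $-4210$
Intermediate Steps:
$d{\left(0 - 5 \right)} C = \left(0 - 5\right) 842 = \left(-5\right) 842 = -4210$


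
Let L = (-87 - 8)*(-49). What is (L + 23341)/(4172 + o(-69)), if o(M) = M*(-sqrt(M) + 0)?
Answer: 116799312/17734093 - 1931724*I*sqrt(69)/17734093 ≈ 6.5861 - 0.90482*I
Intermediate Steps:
o(M) = -M**(3/2) (o(M) = M*(-sqrt(M)) = -M**(3/2))
L = 4655 (L = -95*(-49) = 4655)
(L + 23341)/(4172 + o(-69)) = (4655 + 23341)/(4172 - (-69)**(3/2)) = 27996/(4172 - (-69)*I*sqrt(69)) = 27996/(4172 + 69*I*sqrt(69))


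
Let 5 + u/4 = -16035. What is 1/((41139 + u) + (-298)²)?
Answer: 1/65783 ≈ 1.5201e-5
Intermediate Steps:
u = -64160 (u = -20 + 4*(-16035) = -20 - 64140 = -64160)
1/((41139 + u) + (-298)²) = 1/((41139 - 64160) + (-298)²) = 1/(-23021 + 88804) = 1/65783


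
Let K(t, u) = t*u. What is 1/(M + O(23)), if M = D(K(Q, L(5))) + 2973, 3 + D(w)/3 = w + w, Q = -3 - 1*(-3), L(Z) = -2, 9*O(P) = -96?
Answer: 3/8860 ≈ 0.00033860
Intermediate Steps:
O(P) = -32/3 (O(P) = (⅑)*(-96) = -32/3)
Q = 0 (Q = -3 + 3 = 0)
D(w) = -9 + 6*w (D(w) = -9 + 3*(w + w) = -9 + 3*(2*w) = -9 + 6*w)
M = 2964 (M = (-9 + 6*(0*(-2))) + 2973 = (-9 + 6*0) + 2973 = (-9 + 0) + 2973 = -9 + 2973 = 2964)
1/(M + O(23)) = 1/(2964 - 32/3) = 1/(8860/3) = 3/8860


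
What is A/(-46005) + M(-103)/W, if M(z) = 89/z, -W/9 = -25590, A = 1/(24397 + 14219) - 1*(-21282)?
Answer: -216616112745269/468252205319160 ≈ -0.46261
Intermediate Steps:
A = 821825713/38616 (A = 1/38616 + 21282 = 821825713/38616 ≈ 21282.)
W = 230310 (W = -9*(-25590) = 230310)
A/(-46005) + M(-103)/W = (821825713/38616)/(-46005) + (89/(-103))/230310 = (821825713/38616)*(-1/46005) + (89*(-1/103))*(1/230310) = -821825713/1776529080 - 89/103*1/230310 = -821825713/1776529080 - 89/23721930 = -216616112745269/468252205319160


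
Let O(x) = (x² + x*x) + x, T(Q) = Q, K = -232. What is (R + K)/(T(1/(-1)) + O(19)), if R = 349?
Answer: 117/740 ≈ 0.15811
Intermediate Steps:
O(x) = x + 2*x² (O(x) = (x² + x²) + x = 2*x² + x = x + 2*x²)
(R + K)/(T(1/(-1)) + O(19)) = (349 - 232)/(1/(-1) + 19*(1 + 2*19)) = 117/(-1 + 19*(1 + 38)) = 117/(-1 + 19*39) = 117/(-1 + 741) = 117/740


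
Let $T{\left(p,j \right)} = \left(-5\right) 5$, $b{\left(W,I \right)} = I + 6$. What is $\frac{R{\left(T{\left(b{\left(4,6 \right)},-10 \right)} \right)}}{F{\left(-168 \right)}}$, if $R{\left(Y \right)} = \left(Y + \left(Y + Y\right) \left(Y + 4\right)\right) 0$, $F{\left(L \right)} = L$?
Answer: $0$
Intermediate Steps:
$b{\left(W,I \right)} = 6 + I$
$T{\left(p,j \right)} = -25$
$R{\left(Y \right)} = 0$ ($R{\left(Y \right)} = \left(Y + 2 Y \left(4 + Y\right)\right) 0 = 0$)
$\frac{R{\left(T{\left(b{\left(4,6 \right)},-10 \right)} \right)}}{F{\left(-168 \right)}} = \frac{0}{-168} = 0 \left(- \frac{1}{168}\right) = 0$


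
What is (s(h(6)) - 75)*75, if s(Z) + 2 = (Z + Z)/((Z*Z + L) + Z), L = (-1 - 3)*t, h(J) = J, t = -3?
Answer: -17275/3 ≈ -5758.3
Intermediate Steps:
L = 12 (L = (-1 - 3)*(-3) = -4*(-3) = 12)
s(Z) = -2 + 2*Z/(12 + Z + Z²) (s(Z) = -2 + (Z + Z)/((Z*Z + 12) + Z) = -2 + (2*Z)/((Z² + 12) + Z) = -2 + (2*Z)/((12 + Z²) + Z) = -2 + (2*Z)/(12 + Z + Z²) = -2 + 2*Z/(12 + Z + Z²))
(s(h(6)) - 75)*75 = (2*(-12 - 1*6²)/(12 + 6 + 6²) - 75)*75 = (2*(-12 - 1*36)/(12 + 6 + 36) - 75)*75 = (2*(-12 - 36)/54 - 75)*75 = (2*(1/54)*(-48) - 75)*75 = (-16/9 - 75)*75 = -691/9*75 = -17275/3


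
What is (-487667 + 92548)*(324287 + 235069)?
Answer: -221012183364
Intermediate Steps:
(-487667 + 92548)*(324287 + 235069) = -395119*559356 = -221012183364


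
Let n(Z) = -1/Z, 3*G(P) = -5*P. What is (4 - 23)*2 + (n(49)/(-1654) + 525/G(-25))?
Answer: -10292837/405230 ≈ -25.400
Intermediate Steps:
G(P) = -5*P/3 (G(P) = (-5*P)/3 = -5*P/3)
(4 - 23)*2 + (n(49)/(-1654) + 525/G(-25)) = (4 - 23)*2 + (-1/49/(-1654) + 525/((-5/3*(-25)))) = -19*2 + (-1*1/49*(-1/1654) + 525/(125/3)) = -38 + (-1/49*(-1/1654) + 525*(3/125)) = -38 + (1/81046 + 63/5) = -38 + 5105903/405230 = -10292837/405230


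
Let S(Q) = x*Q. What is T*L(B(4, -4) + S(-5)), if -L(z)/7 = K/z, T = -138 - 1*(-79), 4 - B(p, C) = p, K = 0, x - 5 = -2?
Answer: 0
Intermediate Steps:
x = 3 (x = 5 - 2 = 3)
B(p, C) = 4 - p
S(Q) = 3*Q
T = -59 (T = -138 + 79 = -59)
L(z) = 0 (L(z) = -0/z = -7*0 = 0)
T*L(B(4, -4) + S(-5)) = -59*0 = 0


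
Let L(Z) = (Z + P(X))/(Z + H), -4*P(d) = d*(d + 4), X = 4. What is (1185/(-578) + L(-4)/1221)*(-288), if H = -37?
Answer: 2847136752/4822543 ≈ 590.38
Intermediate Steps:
P(d) = -d*(4 + d)/4 (P(d) = -d*(d + 4)/4 = -d*(4 + d)/4)
L(Z) = (-8 + Z)/(-37 + Z) (L(Z) = (Z - 1/4*4*(4 + 4))/(Z - 37) = (Z - 1/4*4*8)/(-37 + Z) = (Z - 8)/(-37 + Z) = (-8 + Z)/(-37 + Z))
(1185/(-578) + L(-4)/1221)*(-288) = (1185/(-578) + ((-8 - 4)/(-37 - 4))/1221)*(-288) = (1185*(-1/578) + (-12/(-41))*(1/1221))*(-288) = (-1185/578 - 1/41*(-12)*(1/1221))*(-288) = (-1185/578 + (12/41)*(1/1221))*(-288) = (-1185/578 + 4/16687)*(-288) = -19771783/9645086*(-288) = 2847136752/4822543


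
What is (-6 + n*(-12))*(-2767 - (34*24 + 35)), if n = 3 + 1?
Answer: 195372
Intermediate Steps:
n = 4
(-6 + n*(-12))*(-2767 - (34*24 + 35)) = (-6 + 4*(-12))*(-2767 - (34*24 + 35)) = (-6 - 48)*(-2767 - (816 + 35)) = -54*(-2767 - 1*851) = -54*(-2767 - 851) = -54*(-3618) = 195372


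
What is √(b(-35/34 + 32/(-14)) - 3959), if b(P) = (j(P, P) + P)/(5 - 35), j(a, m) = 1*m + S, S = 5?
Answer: I*√12614091630/1785 ≈ 62.92*I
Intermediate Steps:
j(a, m) = 5 + m (j(a, m) = 1*m + 5 = m + 5 = 5 + m)
b(P) = -⅙ - P/15 (b(P) = ((5 + P) + P)/(5 - 35) = (5 + 2*P)/(-30) = (5 + 2*P)*(-1/30) = -⅙ - P/15)
√(b(-35/34 + 32/(-14)) - 3959) = √((-⅙ - (-35/34 + 32/(-14))/15) - 3959) = √((-⅙ - (-35*1/34 + 32*(-1/14))/15) - 3959) = √((-⅙ - (-35/34 - 16/7)/15) - 3959) = √((-⅙ - 1/15*(-789/238)) - 3959) = √((-⅙ + 263/1190) - 3959) = √(97/1785 - 3959) = √(-7066718/1785) = I*√12614091630/1785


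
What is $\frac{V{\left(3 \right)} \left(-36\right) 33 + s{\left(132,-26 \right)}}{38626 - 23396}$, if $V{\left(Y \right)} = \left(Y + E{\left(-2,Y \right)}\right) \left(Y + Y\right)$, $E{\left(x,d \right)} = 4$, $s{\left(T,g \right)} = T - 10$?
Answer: $- \frac{24887}{7615} \approx -3.2682$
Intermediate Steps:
$s{\left(T,g \right)} = -10 + T$
$V{\left(Y \right)} = 2 Y \left(4 + Y\right)$ ($V{\left(Y \right)} = \left(Y + 4\right) \left(Y + Y\right) = \left(4 + Y\right) 2 Y = 2 Y \left(4 + Y\right)$)
$\frac{V{\left(3 \right)} \left(-36\right) 33 + s{\left(132,-26 \right)}}{38626 - 23396} = \frac{2 \cdot 3 \left(4 + 3\right) \left(-36\right) 33 + \left(-10 + 132\right)}{38626 - 23396} = \frac{2 \cdot 3 \cdot 7 \left(-36\right) 33 + 122}{15230} = \left(42 \left(-36\right) 33 + 122\right) \frac{1}{15230} = \left(\left(-1512\right) 33 + 122\right) \frac{1}{15230} = \left(-49896 + 122\right) \frac{1}{15230} = \left(-49774\right) \frac{1}{15230} = - \frac{24887}{7615}$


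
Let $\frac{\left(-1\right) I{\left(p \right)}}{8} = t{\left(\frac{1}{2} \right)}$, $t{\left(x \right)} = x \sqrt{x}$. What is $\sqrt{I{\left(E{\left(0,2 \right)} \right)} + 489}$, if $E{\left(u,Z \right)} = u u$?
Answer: $\sqrt{489 - 2 \sqrt{2}} \approx 22.049$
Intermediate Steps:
$E{\left(u,Z \right)} = u^{2}$
$t{\left(x \right)} = x^{\frac{3}{2}}$
$I{\left(p \right)} = - 2 \sqrt{2}$ ($I{\left(p \right)} = - 8 \left(\frac{1}{2}\right)^{\frac{3}{2}} = - \frac{8}{2 \sqrt{2}} = - 8 \frac{\sqrt{2}}{4} = - 2 \sqrt{2}$)
$\sqrt{I{\left(E{\left(0,2 \right)} \right)} + 489} = \sqrt{- 2 \sqrt{2} + 489} = \sqrt{489 - 2 \sqrt{2}}$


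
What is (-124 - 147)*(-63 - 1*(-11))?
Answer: 14092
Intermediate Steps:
(-124 - 147)*(-63 - 1*(-11)) = -271*(-63 + 11) = -271*(-52) = 14092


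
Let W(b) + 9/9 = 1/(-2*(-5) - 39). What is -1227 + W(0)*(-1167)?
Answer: -573/29 ≈ -19.759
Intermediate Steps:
W(b) = -30/29 (W(b) = -1 + 1/(-2*(-5) - 39) = -1 + 1/(10 - 39) = -1 + 1/(-29) = -1 - 1/29 = -30/29)
-1227 + W(0)*(-1167) = -1227 - 30/29*(-1167) = -1227 + 35010/29 = -573/29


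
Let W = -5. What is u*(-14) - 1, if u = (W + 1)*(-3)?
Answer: -169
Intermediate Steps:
u = 12 (u = (-5 + 1)*(-3) = -4*(-3) = 12)
u*(-14) - 1 = 12*(-14) - 1 = -168 - 1 = -169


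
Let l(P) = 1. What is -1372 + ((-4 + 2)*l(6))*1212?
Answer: -3796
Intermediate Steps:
-1372 + ((-4 + 2)*l(6))*1212 = -1372 + ((-4 + 2)*1)*1212 = -1372 - 2*1*1212 = -1372 - 2*1212 = -1372 - 2424 = -3796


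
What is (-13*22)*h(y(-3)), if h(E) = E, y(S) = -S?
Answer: -858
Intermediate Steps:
(-13*22)*h(y(-3)) = (-13*22)*(-1*(-3)) = -286*3 = -858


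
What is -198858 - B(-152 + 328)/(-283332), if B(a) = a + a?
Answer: -14085708626/70833 ≈ -1.9886e+5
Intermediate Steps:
B(a) = 2*a
-198858 - B(-152 + 328)/(-283332) = -198858 - 2*(-152 + 328)/(-283332) = -198858 - 2*176*(-1)/283332 = -198858 - 352*(-1)/283332 = -198858 - 1*(-88/70833) = -198858 + 88/70833 = -14085708626/70833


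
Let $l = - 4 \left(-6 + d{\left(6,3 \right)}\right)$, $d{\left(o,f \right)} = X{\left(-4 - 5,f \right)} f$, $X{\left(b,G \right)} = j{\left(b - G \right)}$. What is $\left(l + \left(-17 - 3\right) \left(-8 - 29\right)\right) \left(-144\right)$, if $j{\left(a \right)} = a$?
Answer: $-130752$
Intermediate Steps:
$X{\left(b,G \right)} = b - G$
$d{\left(o,f \right)} = f \left(-9 - f\right)$ ($d{\left(o,f \right)} = \left(\left(-4 - 5\right) - f\right) f = \left(-9 - f\right) f = f \left(-9 - f\right)$)
$l = 168$ ($l = - 4 \left(-6 - 3 \left(9 + 3\right)\right) = - 4 \left(-6 - 3 \cdot 12\right) = - 4 \left(-6 - 36\right) = \left(-4\right) \left(-42\right) = 168$)
$\left(l + \left(-17 - 3\right) \left(-8 - 29\right)\right) \left(-144\right) = \left(168 + \left(-17 - 3\right) \left(-8 - 29\right)\right) \left(-144\right) = \left(168 - -740\right) \left(-144\right) = \left(168 + 740\right) \left(-144\right) = 908 \left(-144\right) = -130752$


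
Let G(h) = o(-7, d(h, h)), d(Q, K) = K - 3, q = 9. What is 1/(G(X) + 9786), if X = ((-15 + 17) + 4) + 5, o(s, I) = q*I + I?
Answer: 1/9866 ≈ 0.00010136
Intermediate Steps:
d(Q, K) = -3 + K
o(s, I) = 10*I (o(s, I) = 9*I + I = 10*I)
X = 11 (X = (2 + 4) + 5 = 6 + 5 = 11)
G(h) = -30 + 10*h (G(h) = 10*(-3 + h) = -30 + 10*h)
1/(G(X) + 9786) = 1/((-30 + 10*11) + 9786) = 1/((-30 + 110) + 9786) = 1/(80 + 9786) = 1/9866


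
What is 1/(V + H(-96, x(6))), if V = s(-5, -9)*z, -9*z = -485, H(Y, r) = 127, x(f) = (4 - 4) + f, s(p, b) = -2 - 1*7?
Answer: -1/358 ≈ -0.0027933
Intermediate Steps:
s(p, b) = -9 (s(p, b) = -2 - 7 = -9)
x(f) = f (x(f) = 0 + f = f)
z = 485/9 (z = -1/9*(-485) = 485/9 ≈ 53.889)
V = -485 (V = -9*485/9 = -485)
1/(V + H(-96, x(6))) = 1/(-485 + 127) = 1/(-358) = -1/358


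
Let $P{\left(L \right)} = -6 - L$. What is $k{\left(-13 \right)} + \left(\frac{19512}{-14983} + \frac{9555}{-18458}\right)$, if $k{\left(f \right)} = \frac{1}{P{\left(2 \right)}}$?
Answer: $- \frac{2151538351}{1106224856} \approx -1.9449$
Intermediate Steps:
$k{\left(f \right)} = - \frac{1}{8}$ ($k{\left(f \right)} = \frac{1}{-6 - 2} = \frac{1}{-8} = - \frac{1}{8}$)
$k{\left(-13 \right)} + \left(\frac{19512}{-14983} + \frac{9555}{-18458}\right) = - \frac{1}{8} + \left(\frac{19512}{-14983} + \frac{9555}{-18458}\right) = - \frac{1}{8} + \left(19512 \left(- \frac{1}{14983}\right) + 9555 \left(- \frac{1}{18458}\right)\right) = - \frac{1}{8} - \frac{503315061}{276556214} = - \frac{2151538351}{1106224856}$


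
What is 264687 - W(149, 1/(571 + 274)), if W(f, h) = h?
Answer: 223660514/845 ≈ 2.6469e+5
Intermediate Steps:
264687 - W(149, 1/(571 + 274)) = 264687 - 1/(571 + 274) = 264687 - 1/845 = 223660514/845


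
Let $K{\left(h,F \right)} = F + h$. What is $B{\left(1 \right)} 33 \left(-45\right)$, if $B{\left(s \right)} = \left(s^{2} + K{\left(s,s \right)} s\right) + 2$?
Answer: $-7425$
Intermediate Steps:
$B{\left(s \right)} = 2 + 3 s^{2}$ ($B{\left(s \right)} = \left(s^{2} + \left(s + s\right) s\right) + 2 = \left(s^{2} + 2 s s\right) + 2 = \left(s^{2} + 2 s^{2}\right) + 2 = 3 s^{2} + 2 = 2 + 3 s^{2}$)
$B{\left(1 \right)} 33 \left(-45\right) = \left(2 + 3 \cdot 1^{2}\right) 33 \left(-45\right) = \left(2 + 3 \cdot 1\right) 33 \left(-45\right) = \left(2 + 3\right) 33 \left(-45\right) = 5 \cdot 33 \left(-45\right) = 165 \left(-45\right) = -7425$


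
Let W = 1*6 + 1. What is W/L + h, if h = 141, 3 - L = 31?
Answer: 563/4 ≈ 140.75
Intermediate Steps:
L = -28 (L = 3 - 1*31 = 3 - 31 = -28)
W = 7 (W = 6 + 1 = 7)
W/L + h = 7/(-28) + 141 = -1/28*7 + 141 = -¼ + 141 = 563/4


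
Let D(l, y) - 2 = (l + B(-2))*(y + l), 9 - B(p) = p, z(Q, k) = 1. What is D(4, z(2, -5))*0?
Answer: 0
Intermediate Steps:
B(p) = 9 - p
D(l, y) = 2 + (11 + l)*(l + y) (D(l, y) = 2 + (l + (9 - 1*(-2)))*(y + l) = 2 + (l + (9 + 2))*(l + y) = 2 + (l + 11)*(l + y) = 2 + (11 + l)*(l + y))
D(4, z(2, -5))*0 = (2 + 4**2 + 11*4 + 11*1 + 4*1)*0 = (2 + 16 + 44 + 11 + 4)*0 = 77*0 = 0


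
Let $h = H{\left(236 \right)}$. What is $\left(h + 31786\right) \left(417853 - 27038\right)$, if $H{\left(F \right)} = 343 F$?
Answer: $44058138210$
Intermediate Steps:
$h = 80948$ ($h = 343 \cdot 236 = 80948$)
$\left(h + 31786\right) \left(417853 - 27038\right) = \left(80948 + 31786\right) \left(417853 - 27038\right) = 112734 \cdot 390815 = 44058138210$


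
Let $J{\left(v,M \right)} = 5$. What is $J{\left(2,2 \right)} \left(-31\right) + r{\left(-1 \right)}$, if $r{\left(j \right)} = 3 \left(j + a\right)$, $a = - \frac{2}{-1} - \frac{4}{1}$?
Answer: $-164$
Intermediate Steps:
$a = -2$ ($a = \left(-2\right) \left(-1\right) - 4 = 2 - 4 = -2$)
$r{\left(j \right)} = -6 + 3 j$ ($r{\left(j \right)} = 3 \left(j - 2\right) = 3 \left(-2 + j\right) = -6 + 3 j$)
$J{\left(2,2 \right)} \left(-31\right) + r{\left(-1 \right)} = 5 \left(-31\right) + \left(-6 + 3 \left(-1\right)\right) = -155 - 9 = -164$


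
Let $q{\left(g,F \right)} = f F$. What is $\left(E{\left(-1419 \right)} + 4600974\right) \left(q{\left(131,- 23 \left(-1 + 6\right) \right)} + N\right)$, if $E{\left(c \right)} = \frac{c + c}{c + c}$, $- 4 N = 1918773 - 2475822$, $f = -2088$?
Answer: $\frac{6982112990775}{4} \approx 1.7455 \cdot 10^{12}$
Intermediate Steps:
$N = \frac{557049}{4}$ ($N = - \frac{1918773 - 2475822}{4} = \left(- \frac{1}{4}\right) \left(-557049\right) = \frac{557049}{4} \approx 1.3926 \cdot 10^{5}$)
$E{\left(c \right)} = 1$ ($E{\left(c \right)} = \frac{2 c}{2 c} = 2 c \frac{1}{2 c} = 1$)
$q{\left(g,F \right)} = - 2088 F$
$\left(E{\left(-1419 \right)} + 4600974\right) \left(q{\left(131,- 23 \left(-1 + 6\right) \right)} + N\right) = \left(1 + 4600974\right) \left(- 2088 \left(- 23 \left(-1 + 6\right)\right) + \frac{557049}{4}\right) = 4600975 \left(- 2088 \left(\left(-23\right) 5\right) + \frac{557049}{4}\right) = 4600975 \left(\left(-2088\right) \left(-115\right) + \frac{557049}{4}\right) = 4600975 \left(240120 + \frac{557049}{4}\right) = 4600975 \cdot \frac{1517529}{4} = \frac{6982112990775}{4}$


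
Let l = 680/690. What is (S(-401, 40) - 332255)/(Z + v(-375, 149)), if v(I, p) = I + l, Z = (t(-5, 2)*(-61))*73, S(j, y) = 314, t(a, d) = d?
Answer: 22903929/640321 ≈ 35.769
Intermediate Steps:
l = 68/69 (l = 680*(1/690) = 68/69 ≈ 0.98551)
Z = -8906 (Z = (2*(-61))*73 = -122*73 = -8906)
v(I, p) = 68/69 + I (v(I, p) = I + 68/69 = 68/69 + I)
(S(-401, 40) - 332255)/(Z + v(-375, 149)) = (314 - 332255)/(-8906 + (68/69 - 375)) = -331941/(-8906 - 25807/69) = -331941/(-640321/69) = -331941*(-69/640321) = 22903929/640321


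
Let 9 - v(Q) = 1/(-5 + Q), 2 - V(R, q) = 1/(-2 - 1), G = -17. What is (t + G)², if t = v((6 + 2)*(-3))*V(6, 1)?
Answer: 126025/7569 ≈ 16.650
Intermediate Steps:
V(R, q) = 7/3 (V(R, q) = 2 - 1/(-2 - 1) = 2 - 1/(-3) = 2 - 1*(-⅓) = 2 + ⅓ = 7/3)
v(Q) = 9 - 1/(-5 + Q)
t = 1834/87 (t = ((-46 + 9*((6 + 2)*(-3)))/(-5 + (6 + 2)*(-3)))*(7/3) = ((-46 + 9*(8*(-3)))/(-5 + 8*(-3)))*(7/3) = ((-46 + 9*(-24))/(-5 - 24))*(7/3) = ((-46 - 216)/(-29))*(7/3) = -1/29*(-262)*(7/3) = (262/29)*(7/3) = 1834/87 ≈ 21.080)
(t + G)² = (1834/87 - 17)² = (355/87)² = 126025/7569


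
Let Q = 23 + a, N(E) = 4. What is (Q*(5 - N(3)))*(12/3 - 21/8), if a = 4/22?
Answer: 255/8 ≈ 31.875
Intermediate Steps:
a = 2/11 (a = 4*(1/22) = 2/11 ≈ 0.18182)
Q = 255/11 (Q = 23 + 2/11 = 255/11 ≈ 23.182)
(Q*(5 - N(3)))*(12/3 - 21/8) = (255*(5 - 1*4)/11)*(12/3 - 21/8) = (255*(5 - 4)/11)*(12*(1/3) - 21*1/8) = ((255/11)*1)*(4 - 21/8) = (255/11)*(11/8) = 255/8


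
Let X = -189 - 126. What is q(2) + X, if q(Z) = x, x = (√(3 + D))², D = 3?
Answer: -309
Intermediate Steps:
x = 6 (x = (√(3 + 3))² = (√6)² = 6)
q(Z) = 6
X = -315
q(2) + X = 6 - 315 = -309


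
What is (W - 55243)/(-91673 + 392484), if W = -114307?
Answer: -169550/300811 ≈ -0.56364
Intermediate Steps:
(W - 55243)/(-91673 + 392484) = (-114307 - 55243)/(-91673 + 392484) = -169550/300811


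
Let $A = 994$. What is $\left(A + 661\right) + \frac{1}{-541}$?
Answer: $\frac{895354}{541} \approx 1655.0$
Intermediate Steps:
$\left(A + 661\right) + \frac{1}{-541} = \left(994 + 661\right) + \frac{1}{-541} = 1655 - \frac{1}{541} = \frac{895354}{541}$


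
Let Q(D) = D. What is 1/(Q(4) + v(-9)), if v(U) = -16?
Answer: -1/12 ≈ -0.083333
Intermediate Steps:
1/(Q(4) + v(-9)) = 1/(4 - 16) = 1/(-12) = -1/12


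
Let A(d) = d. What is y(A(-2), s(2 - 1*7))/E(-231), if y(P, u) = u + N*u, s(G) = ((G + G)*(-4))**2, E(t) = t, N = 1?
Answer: -3200/231 ≈ -13.853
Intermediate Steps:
s(G) = 64*G**2 (s(G) = ((2*G)*(-4))**2 = (-8*G)**2 = 64*G**2)
y(P, u) = 2*u (y(P, u) = u + 1*u = u + u = 2*u)
y(A(-2), s(2 - 1*7))/E(-231) = (2*(64*(2 - 1*7)**2))/(-231) = (2*(64*(2 - 7)**2))*(-1/231) = (2*(64*(-5)**2))*(-1/231) = (2*(64*25))*(-1/231) = (2*1600)*(-1/231) = 3200*(-1/231) = -3200/231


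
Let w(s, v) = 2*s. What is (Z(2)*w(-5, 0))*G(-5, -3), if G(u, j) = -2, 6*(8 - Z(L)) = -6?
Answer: 180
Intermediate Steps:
Z(L) = 9 (Z(L) = 8 - 1/6*(-6) = 8 + 1 = 9)
(Z(2)*w(-5, 0))*G(-5, -3) = (9*(2*(-5)))*(-2) = (9*(-10))*(-2) = -90*(-2) = 180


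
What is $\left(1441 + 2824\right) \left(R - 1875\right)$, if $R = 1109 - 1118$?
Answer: $-8035260$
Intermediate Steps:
$R = -9$
$\left(1441 + 2824\right) \left(R - 1875\right) = \left(1441 + 2824\right) \left(-9 - 1875\right) = 4265 \left(-1884\right) = -8035260$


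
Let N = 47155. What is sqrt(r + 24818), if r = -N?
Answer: I*sqrt(22337) ≈ 149.46*I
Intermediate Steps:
r = -47155 (r = -1*47155 = -47155)
sqrt(r + 24818) = sqrt(-47155 + 24818) = sqrt(-22337) = I*sqrt(22337)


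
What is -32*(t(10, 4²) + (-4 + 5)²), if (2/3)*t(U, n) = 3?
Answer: -176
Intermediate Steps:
t(U, n) = 9/2 (t(U, n) = (3/2)*3 = 9/2)
-32*(t(10, 4²) + (-4 + 5)²) = -32*(9/2 + (-4 + 5)²) = -32*(9/2 + 1²) = -32*(9/2 + 1) = -32*11/2 = -176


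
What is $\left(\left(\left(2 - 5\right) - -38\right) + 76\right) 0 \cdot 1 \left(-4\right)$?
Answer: $0$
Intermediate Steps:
$\left(\left(\left(2 - 5\right) - -38\right) + 76\right) 0 \cdot 1 \left(-4\right) = \left(\left(-3 + 38\right) + 76\right) 0 \left(-4\right) = \left(35 + 76\right) 0 = 111 \cdot 0 = 0$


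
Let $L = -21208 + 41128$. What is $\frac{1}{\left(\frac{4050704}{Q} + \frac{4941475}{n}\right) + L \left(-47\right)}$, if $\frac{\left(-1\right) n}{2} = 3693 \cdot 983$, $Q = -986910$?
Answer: $- \frac{1194233144430}{1118094553587199967} \approx -1.0681 \cdot 10^{-6}$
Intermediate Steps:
$L = 19920$
$n = -7260438$ ($n = - 2 \cdot 3693 \cdot 983 = \left(-2\right) 3630219 = -7260438$)
$\frac{1}{\left(\frac{4050704}{Q} + \frac{4941475}{n}\right) + L \left(-47\right)} = \frac{1}{\left(\frac{4050704}{-986910} + \frac{4941475}{-7260438}\right) + 19920 \left(-47\right)} = \frac{1}{\left(4050704 \left(- \frac{1}{986910}\right) + 4941475 \left(- \frac{1}{7260438}\right)\right) - 936240} = \frac{1}{\left(- \frac{2025352}{493455} - \frac{4941475}{7260438}\right) - 936240} = \frac{1}{- \frac{5714446056767}{1194233144430} - 936240} = \frac{1}{- \frac{1118094553587199967}{1194233144430}} = - \frac{1194233144430}{1118094553587199967}$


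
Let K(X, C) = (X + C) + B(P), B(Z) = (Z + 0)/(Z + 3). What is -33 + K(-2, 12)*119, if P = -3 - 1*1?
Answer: 1633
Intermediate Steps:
P = -4 (P = -3 - 1 = -4)
B(Z) = Z/(3 + Z)
K(X, C) = 4 + C + X (K(X, C) = (X + C) - 4/(3 - 4) = (C + X) - 4/(-1) = (C + X) - 4*(-1) = (C + X) + 4 = 4 + C + X)
-33 + K(-2, 12)*119 = -33 + (4 + 12 - 2)*119 = -33 + 14*119 = -33 + 1666 = 1633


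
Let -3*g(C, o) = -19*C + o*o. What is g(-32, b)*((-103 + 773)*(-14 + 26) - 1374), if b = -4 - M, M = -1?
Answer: -1370974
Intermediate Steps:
b = -3 (b = -4 - 1*(-1) = -4 + 1 = -3)
g(C, o) = -o²/3 + 19*C/3 (g(C, o) = -(-19*C + o*o)/3 = -(-19*C + o²)/3 = -(o² - 19*C)/3 = -o²/3 + 19*C/3)
g(-32, b)*((-103 + 773)*(-14 + 26) - 1374) = (-⅓*(-3)² + (19/3)*(-32))*((-103 + 773)*(-14 + 26) - 1374) = (-⅓*9 - 608/3)*(670*12 - 1374) = (-3 - 608/3)*(8040 - 1374) = -617/3*6666 = -1370974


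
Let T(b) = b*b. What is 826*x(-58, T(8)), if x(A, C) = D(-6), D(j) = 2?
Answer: 1652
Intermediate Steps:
T(b) = b²
x(A, C) = 2
826*x(-58, T(8)) = 826*2 = 1652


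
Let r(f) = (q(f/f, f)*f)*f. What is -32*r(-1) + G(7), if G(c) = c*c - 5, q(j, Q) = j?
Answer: 12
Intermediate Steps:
r(f) = f**2 (r(f) = ((f/f)*f)*f = (1*f)*f = f*f = f**2)
G(c) = -5 + c**2 (G(c) = c**2 - 5 = -5 + c**2)
-32*r(-1) + G(7) = -32*(-1)**2 + (-5 + 7**2) = -32*1 + (-5 + 49) = -32 + 44 = 12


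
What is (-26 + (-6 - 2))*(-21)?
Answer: 714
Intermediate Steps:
(-26 + (-6 - 2))*(-21) = (-26 - 8)*(-21) = -34*(-21) = 714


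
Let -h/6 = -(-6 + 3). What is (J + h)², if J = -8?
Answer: 676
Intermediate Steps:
h = -18 (h = -(-6)*(-6 + 3) = -(-6)*(-3) = -6*3 = -18)
(J + h)² = (-8 - 18)² = (-26)² = 676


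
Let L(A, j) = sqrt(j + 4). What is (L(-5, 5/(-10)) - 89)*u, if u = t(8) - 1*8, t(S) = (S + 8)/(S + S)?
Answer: 623 - 7*sqrt(14)/2 ≈ 609.90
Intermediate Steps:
L(A, j) = sqrt(4 + j)
t(S) = (8 + S)/(2*S) (t(S) = (8 + S)/((2*S)) = (8 + S)*(1/(2*S)) = (8 + S)/(2*S))
u = -7 (u = (1/2)*(8 + 8)/8 - 1*8 = (1/2)*(1/8)*16 - 8 = 1 - 8 = -7)
(L(-5, 5/(-10)) - 89)*u = (sqrt(4 + 5/(-10)) - 89)*(-7) = (sqrt(4 + 5*(-1/10)) - 89)*(-7) = (sqrt(4 - 1/2) - 89)*(-7) = (sqrt(7/2) - 89)*(-7) = (sqrt(14)/2 - 89)*(-7) = (-89 + sqrt(14)/2)*(-7) = 623 - 7*sqrt(14)/2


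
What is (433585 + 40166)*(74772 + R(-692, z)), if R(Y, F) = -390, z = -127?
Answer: 35238546882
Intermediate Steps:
(433585 + 40166)*(74772 + R(-692, z)) = (433585 + 40166)*(74772 - 390) = 473751*74382 = 35238546882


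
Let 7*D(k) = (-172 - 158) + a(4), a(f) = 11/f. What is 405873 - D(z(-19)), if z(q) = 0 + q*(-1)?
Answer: 1623679/4 ≈ 4.0592e+5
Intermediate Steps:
z(q) = -q (z(q) = 0 - q = -q)
D(k) = -187/4 (D(k) = ((-172 - 158) + 11/4)/7 = (-330 + 11*(¼))/7 = (-330 + 11/4)/7 = (⅐)*(-1309/4) = -187/4)
405873 - D(z(-19)) = 405873 - 1*(-187/4) = 405873 + 187/4 = 1623679/4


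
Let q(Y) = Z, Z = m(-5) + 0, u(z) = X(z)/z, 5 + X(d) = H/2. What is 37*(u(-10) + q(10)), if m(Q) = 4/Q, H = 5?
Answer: -407/20 ≈ -20.350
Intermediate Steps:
X(d) = -5/2 (X(d) = -5 + 5/2 = -5/2)
u(z) = -5/(2*z)
Z = -⅘ (Z = 4/(-5) + 0 = 4*(-⅕) + 0 = -⅘ + 0 = -⅘ ≈ -0.80000)
q(Y) = -⅘
37*(u(-10) + q(10)) = 37*(-5/2/(-10) - ⅘) = 37*(-5/2*(-⅒) - ⅘) = 37*(¼ - ⅘) = 37*(-11/20) = -407/20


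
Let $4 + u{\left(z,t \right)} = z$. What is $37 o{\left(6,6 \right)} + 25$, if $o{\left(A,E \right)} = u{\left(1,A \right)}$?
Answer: $-86$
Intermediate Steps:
$u{\left(z,t \right)} = -4 + z$
$o{\left(A,E \right)} = -3$ ($o{\left(A,E \right)} = -4 + 1 = -3$)
$37 o{\left(6,6 \right)} + 25 = 37 \left(-3\right) + 25 = -111 + 25 = -86$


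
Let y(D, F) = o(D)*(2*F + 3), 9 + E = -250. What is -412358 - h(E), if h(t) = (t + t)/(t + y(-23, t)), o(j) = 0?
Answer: -412360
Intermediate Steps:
E = -259 (E = -9 - 250 = -259)
y(D, F) = 0 (y(D, F) = 0*(2*F + 3) = 0*(3 + 2*F) = 0)
h(t) = 2 (h(t) = (t + t)/(t + 0) = (2*t)/t = 2)
-412358 - h(E) = -412358 - 1*2 = -412358 - 2 = -412360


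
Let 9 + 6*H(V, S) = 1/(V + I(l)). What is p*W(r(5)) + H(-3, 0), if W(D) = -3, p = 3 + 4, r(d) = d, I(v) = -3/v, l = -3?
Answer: -271/12 ≈ -22.583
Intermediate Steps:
p = 7
H(V, S) = -3/2 + 1/(6*(1 + V)) (H(V, S) = -3/2 + 1/(6*(V - 3/(-3))) = -3/2 + 1/(6*(V - 3*(-⅓))) = -3/2 + 1/(6*(V + 1)) = -3/2 + 1/(6*(1 + V)))
p*W(r(5)) + H(-3, 0) = 7*(-3) + (-8 - 9*(-3))/(6*(1 - 3)) = -21 + (⅙)*(-8 + 27)/(-2) = -21 + (⅙)*(-½)*19 = -21 - 19/12 = -271/12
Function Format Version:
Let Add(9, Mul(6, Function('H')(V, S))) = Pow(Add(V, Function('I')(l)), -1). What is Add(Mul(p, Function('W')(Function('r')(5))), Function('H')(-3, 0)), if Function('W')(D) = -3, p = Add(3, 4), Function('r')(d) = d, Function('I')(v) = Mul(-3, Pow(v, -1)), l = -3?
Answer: Rational(-271, 12) ≈ -22.583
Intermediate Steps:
p = 7
Function('H')(V, S) = Add(Rational(-3, 2), Mul(Rational(1, 6), Pow(Add(1, V), -1))) (Function('H')(V, S) = Add(Rational(-3, 2), Mul(Rational(1, 6), Pow(Add(V, Mul(-3, Pow(-3, -1))), -1))) = Add(Rational(-3, 2), Mul(Rational(1, 6), Pow(Add(V, Mul(-3, Rational(-1, 3))), -1))) = Add(Rational(-3, 2), Mul(Rational(1, 6), Pow(Add(V, 1), -1))) = Add(Rational(-3, 2), Mul(Rational(1, 6), Pow(Add(1, V), -1))))
Add(Mul(p, Function('W')(Function('r')(5))), Function('H')(-3, 0)) = Add(Mul(7, -3), Mul(Rational(1, 6), Pow(Add(1, -3), -1), Add(-8, Mul(-9, -3)))) = Add(-21, Mul(Rational(1, 6), Pow(-2, -1), Add(-8, 27))) = Add(-21, Mul(Rational(1, 6), Rational(-1, 2), 19)) = Add(-21, Rational(-19, 12)) = Rational(-271, 12)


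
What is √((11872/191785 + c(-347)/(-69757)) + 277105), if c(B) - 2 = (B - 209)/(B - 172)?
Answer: √110407523349340421342426222355/631214700105 ≈ 526.41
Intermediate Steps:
c(B) = 2 + (-209 + B)/(-172 + B) (c(B) = 2 + (B - 209)/(B - 172) = 2 + (-209 + B)/(-172 + B))
√((11872/191785 + c(-347)/(-69757)) + 277105) = √((11872/191785 + ((-553 + 3*(-347))/(-172 - 347))/(-69757)) + 277105) = √((11872*(1/191785) + ((-553 - 1041)/(-519))*(-1/69757)) + 277105) = √((11872/191785 - 1/519*(-1594)*(-1/69757)) + 277105) = √((11872/191785 + (1594/519)*(-1/69757)) + 277105) = √((11872/191785 - 1594/36203883) + 277105) = √(429506793686/6943361701155 + 277105) = √(1924040673705349961/6943361701155) = √110407523349340421342426222355/631214700105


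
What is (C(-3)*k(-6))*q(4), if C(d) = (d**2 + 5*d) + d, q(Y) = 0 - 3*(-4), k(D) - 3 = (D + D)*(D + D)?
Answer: -15876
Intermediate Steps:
k(D) = 3 + 4*D**2 (k(D) = 3 + (D + D)*(D + D) = 3 + (2*D)*(2*D) = 3 + 4*D**2)
q(Y) = 12 (q(Y) = 0 + 12 = 12)
C(d) = d**2 + 6*d
(C(-3)*k(-6))*q(4) = ((-3*(6 - 3))*(3 + 4*(-6)**2))*12 = ((-3*3)*(3 + 4*36))*12 = -9*(3 + 144)*12 = -9*147*12 = -1323*12 = -15876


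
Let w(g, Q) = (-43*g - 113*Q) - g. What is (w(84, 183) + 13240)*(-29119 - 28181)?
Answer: 638035500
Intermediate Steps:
w(g, Q) = -113*Q - 44*g (w(g, Q) = (-113*Q - 43*g) - g = -113*Q - 44*g)
(w(84, 183) + 13240)*(-29119 - 28181) = ((-113*183 - 44*84) + 13240)*(-29119 - 28181) = ((-20679 - 3696) + 13240)*(-57300) = (-24375 + 13240)*(-57300) = -11135*(-57300) = 638035500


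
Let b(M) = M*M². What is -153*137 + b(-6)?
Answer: -21177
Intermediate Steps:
b(M) = M³
-153*137 + b(-6) = -153*137 + (-6)³ = -20961 - 216 = -21177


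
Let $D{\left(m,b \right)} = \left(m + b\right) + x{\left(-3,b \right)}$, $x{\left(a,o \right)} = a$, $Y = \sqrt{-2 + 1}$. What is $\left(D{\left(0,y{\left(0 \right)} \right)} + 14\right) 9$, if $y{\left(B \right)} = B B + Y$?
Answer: $99 + 9 i \approx 99.0 + 9.0 i$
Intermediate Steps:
$Y = i$ ($Y = \sqrt{-1} = i \approx 1.0 i$)
$y{\left(B \right)} = i + B^{2}$ ($y{\left(B \right)} = B B + i = B^{2} + i = i + B^{2}$)
$D{\left(m,b \right)} = -3 + b + m$ ($D{\left(m,b \right)} = \left(m + b\right) - 3 = \left(b + m\right) - 3 = -3 + b + m$)
$\left(D{\left(0,y{\left(0 \right)} \right)} + 14\right) 9 = \left(\left(-3 + \left(i + 0^{2}\right) + 0\right) + 14\right) 9 = \left(\left(-3 + \left(i + 0\right) + 0\right) + 14\right) 9 = \left(\left(-3 + i + 0\right) + 14\right) 9 = \left(\left(-3 + i\right) + 14\right) 9 = \left(11 + i\right) 9 = 99 + 9 i$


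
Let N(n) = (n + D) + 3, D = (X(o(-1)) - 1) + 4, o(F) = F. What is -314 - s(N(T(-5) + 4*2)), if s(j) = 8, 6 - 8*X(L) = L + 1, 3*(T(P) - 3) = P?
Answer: -322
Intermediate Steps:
T(P) = 3 + P/3
X(L) = 5/8 - L/8 (X(L) = 3/4 - (L + 1)/8 = 3/4 - (1 + L)/8 = 3/4 + (-1/8 - L/8) = 5/8 - L/8)
D = 15/4 (D = ((5/8 - 1/8*(-1)) - 1) + 4 = ((5/8 + 1/8) - 1) + 4 = (3/4 - 1) + 4 = -1/4 + 4 = 15/4 ≈ 3.7500)
N(n) = 27/4 + n (N(n) = (n + 15/4) + 3 = (15/4 + n) + 3 = 27/4 + n)
-314 - s(N(T(-5) + 4*2)) = -314 - 1*8 = -314 - 8 = -322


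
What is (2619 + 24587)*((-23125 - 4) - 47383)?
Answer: -1918349472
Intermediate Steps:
(2619 + 24587)*((-23125 - 4) - 47383) = 27206*(-23129 - 47383) = 27206*(-70512) = -1918349472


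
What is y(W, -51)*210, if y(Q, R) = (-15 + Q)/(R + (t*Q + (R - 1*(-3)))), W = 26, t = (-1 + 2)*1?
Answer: -2310/73 ≈ -31.644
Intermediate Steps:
t = 1 (t = 1*1 = 1)
y(Q, R) = (-15 + Q)/(3 + Q + 2*R) (y(Q, R) = (-15 + Q)/(R + (1*Q + (R - 1*(-3)))) = (-15 + Q)/(R + (Q + (R + 3))) = (-15 + Q)/(R + (Q + (3 + R))) = (-15 + Q)/(R + (3 + Q + R)) = (-15 + Q)/(3 + Q + 2*R))
y(W, -51)*210 = ((-15 + 26)/(3 + 26 + 2*(-51)))*210 = (11/(3 + 26 - 102))*210 = (11/(-73))*210 = -1/73*11*210 = -11/73*210 = -2310/73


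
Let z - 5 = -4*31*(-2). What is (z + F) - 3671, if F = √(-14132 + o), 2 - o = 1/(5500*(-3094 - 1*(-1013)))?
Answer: -3418 + I*√18510225146210545/1144550 ≈ -3418.0 + 118.87*I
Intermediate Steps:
o = 22891001/11445500 (o = 2 - 1/(5500*(-3094 - 1*(-1013))) = 2 - 1/(5500*(-3094 + 1013)) = 2 - 1/(5500*(-2081)) = 2 - (-1)/(5500*2081) = 2 - 1*(-1/11445500) = 2 + 1/11445500 = 22891001/11445500 ≈ 2.0000)
z = 253 (z = 5 - 4*31*(-2) = 5 - 124*(-2) = 5 + 248 = 253)
F = I*√18510225146210545/1144550 (F = √(-14132 + 22891001/11445500) = √(-161724914999/11445500) = I*√18510225146210545/1144550 ≈ 118.87*I)
(z + F) - 3671 = (253 + I*√18510225146210545/1144550) - 3671 = -3418 + I*√18510225146210545/1144550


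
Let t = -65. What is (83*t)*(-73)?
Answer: 393835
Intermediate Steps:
(83*t)*(-73) = (83*(-65))*(-73) = -5395*(-73) = 393835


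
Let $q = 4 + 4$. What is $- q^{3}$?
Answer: $-512$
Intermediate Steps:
$q = 8$
$- q^{3} = - 8^{3} = \left(-1\right) 512 = -512$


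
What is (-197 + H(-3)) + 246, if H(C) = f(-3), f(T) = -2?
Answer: 47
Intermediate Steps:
H(C) = -2
(-197 + H(-3)) + 246 = (-197 - 2) + 246 = -199 + 246 = 47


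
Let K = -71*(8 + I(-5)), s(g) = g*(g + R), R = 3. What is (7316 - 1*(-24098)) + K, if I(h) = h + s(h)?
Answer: 30491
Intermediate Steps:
s(g) = g*(3 + g) (s(g) = g*(g + 3) = g*(3 + g))
I(h) = h + h*(3 + h)
K = -923 (K = -71*(8 - 5*(4 - 5)) = -71*(8 - 5*(-1)) = -71*(8 + 5) = -71*13 = -923)
(7316 - 1*(-24098)) + K = (7316 - 1*(-24098)) - 923 = (7316 + 24098) - 923 = 31414 - 923 = 30491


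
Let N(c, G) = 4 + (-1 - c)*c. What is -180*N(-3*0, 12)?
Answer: -720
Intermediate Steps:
N(c, G) = 4 + c*(-1 - c)
-180*N(-3*0, 12) = -180*(4 - (-3)*0 - (-3*0)**2) = -180*(4 - 1*0 - 1*0**2) = -180*(4 + 0 - 1*0) = -180*(4 + 0 + 0) = -180*4 = -720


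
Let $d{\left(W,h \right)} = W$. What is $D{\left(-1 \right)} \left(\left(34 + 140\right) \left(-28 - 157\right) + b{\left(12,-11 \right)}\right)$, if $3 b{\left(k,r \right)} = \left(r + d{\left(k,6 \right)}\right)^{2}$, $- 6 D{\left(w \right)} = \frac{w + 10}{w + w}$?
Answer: $- \frac{96569}{4} \approx -24142.0$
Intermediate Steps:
$D{\left(w \right)} = - \frac{10 + w}{12 w}$ ($D{\left(w \right)} = - \frac{\left(w + 10\right) \frac{1}{w + w}}{6} = - \frac{\left(10 + w\right) \frac{1}{2 w}}{6} = - \frac{\frac{1}{2} \frac{1}{w} \left(10 + w\right)}{6} = - \frac{10 + w}{12 w}$)
$b{\left(k,r \right)} = \frac{\left(k + r\right)^{2}}{3}$ ($b{\left(k,r \right)} = \frac{\left(r + k\right)^{2}}{3} = \frac{\left(k + r\right)^{2}}{3}$)
$D{\left(-1 \right)} \left(\left(34 + 140\right) \left(-28 - 157\right) + b{\left(12,-11 \right)}\right) = \frac{-10 - -1}{12 \left(-1\right)} \left(\left(34 + 140\right) \left(-28 - 157\right) + \frac{\left(12 - 11\right)^{2}}{3}\right) = \frac{1}{12} \left(-1\right) \left(-10 + 1\right) \left(174 \left(-185\right) + \frac{1^{2}}{3}\right) = \frac{1}{12} \left(-1\right) \left(-9\right) \left(-32190 + \frac{1}{3} \cdot 1\right) = \frac{3 \left(-32190 + \frac{1}{3}\right)}{4} = \frac{3}{4} \left(- \frac{96569}{3}\right) = - \frac{96569}{4}$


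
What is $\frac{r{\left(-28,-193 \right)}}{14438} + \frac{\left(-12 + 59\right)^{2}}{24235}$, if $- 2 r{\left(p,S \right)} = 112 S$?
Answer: $\frac{146912711}{174952465} \approx 0.83973$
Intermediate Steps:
$r{\left(p,S \right)} = - 56 S$ ($r{\left(p,S \right)} = - \frac{112 S}{2} = - 56 S$)
$\frac{r{\left(-28,-193 \right)}}{14438} + \frac{\left(-12 + 59\right)^{2}}{24235} = \frac{\left(-56\right) \left(-193\right)}{14438} + \frac{\left(-12 + 59\right)^{2}}{24235} = 10808 \cdot \frac{1}{14438} + 47^{2} \cdot \frac{1}{24235} = \frac{5404}{7219} + 2209 \cdot \frac{1}{24235} = \frac{5404}{7219} + \frac{2209}{24235} = \frac{146912711}{174952465}$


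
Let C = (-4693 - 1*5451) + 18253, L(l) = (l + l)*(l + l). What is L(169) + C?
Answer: 122353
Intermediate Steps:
L(l) = 4*l² (L(l) = (2*l)*(2*l) = 4*l²)
C = 8109 (C = (-4693 - 5451) + 18253 = -10144 + 18253 = 8109)
L(169) + C = 4*169² + 8109 = 4*28561 + 8109 = 114244 + 8109 = 122353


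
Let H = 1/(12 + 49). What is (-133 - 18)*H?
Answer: -151/61 ≈ -2.4754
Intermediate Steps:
H = 1/61 ≈ 0.016393
(-133 - 18)*H = (-133 - 18)*(1/61) = -151*1/61 = -151/61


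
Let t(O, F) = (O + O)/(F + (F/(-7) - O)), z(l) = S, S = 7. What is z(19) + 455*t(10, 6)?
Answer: -31731/17 ≈ -1866.5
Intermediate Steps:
z(l) = 7
t(O, F) = 2*O/(-O + 6*F/7) (t(O, F) = (2*O)/(F + (F*(-1/7) - O)) = (2*O)/(F + (-F/7 - O)) = (2*O)/(F + (-O - F/7)) = (2*O)/(-O + 6*F/7) = 2*O/(-O + 6*F/7))
z(19) + 455*t(10, 6) = 7 + 455*(14*10/(-7*10 + 6*6)) = 7 + 455*(14*10/(-70 + 36)) = 7 + 455*(14*10/(-34)) = 7 + 455*(14*10*(-1/34)) = 7 + 455*(-70/17) = 7 - 31850/17 = -31731/17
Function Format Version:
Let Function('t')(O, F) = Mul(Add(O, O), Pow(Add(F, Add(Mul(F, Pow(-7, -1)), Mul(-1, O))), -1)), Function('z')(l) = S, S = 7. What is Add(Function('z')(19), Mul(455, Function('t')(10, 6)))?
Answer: Rational(-31731, 17) ≈ -1866.5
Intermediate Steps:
Function('z')(l) = 7
Function('t')(O, F) = Mul(2, O, Pow(Add(Mul(-1, O), Mul(Rational(6, 7), F)), -1)) (Function('t')(O, F) = Mul(Mul(2, O), Pow(Add(F, Add(Mul(F, Rational(-1, 7)), Mul(-1, O))), -1)) = Mul(Mul(2, O), Pow(Add(F, Add(Mul(Rational(-1, 7), F), Mul(-1, O))), -1)) = Mul(Mul(2, O), Pow(Add(F, Add(Mul(-1, O), Mul(Rational(-1, 7), F))), -1)) = Mul(Mul(2, O), Pow(Add(Mul(-1, O), Mul(Rational(6, 7), F)), -1)) = Mul(2, O, Pow(Add(Mul(-1, O), Mul(Rational(6, 7), F)), -1)))
Add(Function('z')(19), Mul(455, Function('t')(10, 6))) = Add(7, Mul(455, Mul(14, 10, Pow(Add(Mul(-7, 10), Mul(6, 6)), -1)))) = Add(7, Mul(455, Mul(14, 10, Pow(Add(-70, 36), -1)))) = Add(7, Mul(455, Mul(14, 10, Pow(-34, -1)))) = Add(7, Mul(455, Mul(14, 10, Rational(-1, 34)))) = Add(7, Mul(455, Rational(-70, 17))) = Add(7, Rational(-31850, 17)) = Rational(-31731, 17)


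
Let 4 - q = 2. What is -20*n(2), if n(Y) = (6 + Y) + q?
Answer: -200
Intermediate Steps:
q = 2 (q = 4 - 1*2 = 4 - 2 = 2)
n(Y) = 8 + Y (n(Y) = (6 + Y) + 2 = 8 + Y)
-20*n(2) = -20*(8 + 2) = -20*10 = -200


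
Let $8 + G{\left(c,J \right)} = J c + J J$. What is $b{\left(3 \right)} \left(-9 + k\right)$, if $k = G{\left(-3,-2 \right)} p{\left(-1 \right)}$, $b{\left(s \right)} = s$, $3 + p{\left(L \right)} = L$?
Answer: $-51$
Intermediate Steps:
$p{\left(L \right)} = -3 + L$
$G{\left(c,J \right)} = -8 + J^{2} + J c$ ($G{\left(c,J \right)} = -8 + \left(J c + J J\right) = -8 + \left(J c + J^{2}\right) = -8 + \left(J^{2} + J c\right) = -8 + J^{2} + J c$)
$k = -8$ ($k = \left(-8 + \left(-2\right)^{2} - -6\right) \left(-3 - 1\right) = \left(-8 + 4 + 6\right) \left(-4\right) = 2 \left(-4\right) = -8$)
$b{\left(3 \right)} \left(-9 + k\right) = 3 \left(-9 - 8\right) = 3 \left(-17\right) = -51$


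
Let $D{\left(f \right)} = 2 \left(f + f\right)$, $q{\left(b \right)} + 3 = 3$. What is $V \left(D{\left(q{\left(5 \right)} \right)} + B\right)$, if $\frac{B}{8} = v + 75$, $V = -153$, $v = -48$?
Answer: $-33048$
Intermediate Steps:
$q{\left(b \right)} = 0$ ($q{\left(b \right)} = -3 + 3 = 0$)
$D{\left(f \right)} = 4 f$ ($D{\left(f \right)} = 2 \cdot 2 f = 4 f$)
$B = 216$ ($B = 8 \left(-48 + 75\right) = 8 \cdot 27 = 216$)
$V \left(D{\left(q{\left(5 \right)} \right)} + B\right) = - 153 \left(4 \cdot 0 + 216\right) = - 153 \left(0 + 216\right) = \left(-153\right) 216 = -33048$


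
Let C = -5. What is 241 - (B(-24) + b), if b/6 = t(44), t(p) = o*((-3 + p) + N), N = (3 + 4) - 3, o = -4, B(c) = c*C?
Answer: 1201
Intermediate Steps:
B(c) = -5*c (B(c) = c*(-5) = -5*c)
N = 4 (N = 7 - 3 = 4)
t(p) = -4 - 4*p (t(p) = -4*((-3 + p) + 4) = -4*(1 + p) = -4 - 4*p)
b = -1080 (b = 6*(-4 - 4*44) = 6*(-4 - 176) = 6*(-180) = -1080)
241 - (B(-24) + b) = 241 - (-5*(-24) - 1080) = 241 - (120 - 1080) = 241 - 1*(-960) = 241 + 960 = 1201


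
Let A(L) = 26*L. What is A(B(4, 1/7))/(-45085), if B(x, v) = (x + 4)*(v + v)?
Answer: -416/315595 ≈ -0.0013181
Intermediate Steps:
B(x, v) = 2*v*(4 + x) (B(x, v) = (4 + x)*(2*v) = 2*v*(4 + x))
A(B(4, 1/7))/(-45085) = (26*(2*(4 + 4)/7))/(-45085) = (26*(2*(1/7)*8))*(-1/45085) = (26*(16/7))*(-1/45085) = (416/7)*(-1/45085) = -416/315595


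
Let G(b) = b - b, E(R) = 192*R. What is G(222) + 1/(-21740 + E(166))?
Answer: 1/10132 ≈ 9.8697e-5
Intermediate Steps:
G(b) = 0
G(222) + 1/(-21740 + E(166)) = 0 + 1/(-21740 + 192*166) = 0 + 1/(-21740 + 31872) = 0 + 1/10132 = 1/10132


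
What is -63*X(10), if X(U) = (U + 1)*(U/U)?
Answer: -693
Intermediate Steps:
X(U) = 1 + U (X(U) = (1 + U)*1 = 1 + U)
-63*X(10) = -63*(1 + 10) = -63*11 = -693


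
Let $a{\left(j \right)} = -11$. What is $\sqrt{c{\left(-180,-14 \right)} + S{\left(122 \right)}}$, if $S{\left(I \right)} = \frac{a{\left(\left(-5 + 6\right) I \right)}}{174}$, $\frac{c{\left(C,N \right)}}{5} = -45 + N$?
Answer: $\frac{i \sqrt{8933334}}{174} \approx 17.177 i$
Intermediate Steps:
$c{\left(C,N \right)} = -225 + 5 N$ ($c{\left(C,N \right)} = 5 \left(-45 + N\right) = -225 + 5 N$)
$S{\left(I \right)} = - \frac{11}{174}$
$\sqrt{c{\left(-180,-14 \right)} + S{\left(122 \right)}} = \sqrt{\left(-225 + 5 \left(-14\right)\right) - \frac{11}{174}} = \sqrt{\left(-225 - 70\right) - \frac{11}{174}} = \sqrt{-295 - \frac{11}{174}} = \sqrt{- \frac{51341}{174}} = \frac{i \sqrt{8933334}}{174}$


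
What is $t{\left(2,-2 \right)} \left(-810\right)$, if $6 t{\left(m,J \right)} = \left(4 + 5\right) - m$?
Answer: $-945$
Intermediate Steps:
$t{\left(m,J \right)} = \frac{3}{2} - \frac{m}{6}$ ($t{\left(m,J \right)} = \frac{\left(4 + 5\right) - m}{6} = \frac{9 - m}{6} = \frac{3}{2} - \frac{m}{6}$)
$t{\left(2,-2 \right)} \left(-810\right) = \left(\frac{3}{2} - \frac{1}{3}\right) \left(-810\right) = \frac{7}{6} \left(-810\right) = -945$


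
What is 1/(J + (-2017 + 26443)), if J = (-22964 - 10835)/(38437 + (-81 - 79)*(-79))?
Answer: 51077/1247573003 ≈ 4.0941e-5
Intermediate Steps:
J = -33799/51077 (J = -33799/(38437 - 160*(-79)) = -33799/(38437 + 12640) = -33799/51077 ≈ -0.66173)
1/(J + (-2017 + 26443)) = 1/(-33799/51077 + (-2017 + 26443)) = 1/(-33799/51077 + 24426) = 1/(1247573003/51077) = 51077/1247573003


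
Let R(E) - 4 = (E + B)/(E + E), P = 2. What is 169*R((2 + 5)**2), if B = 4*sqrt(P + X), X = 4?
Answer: 1521/2 + 338*sqrt(6)/49 ≈ 777.40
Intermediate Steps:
B = 4*sqrt(6) (B = 4*sqrt(2 + 4) = 4*sqrt(6) ≈ 9.7980)
R(E) = 4 + (E + 4*sqrt(6))/(2*E) (R(E) = 4 + (E + 4*sqrt(6))/(E + E) = 4 + (E + 4*sqrt(6))/((2*E)) = 4 + (E + 4*sqrt(6))*(1/(2*E)) = 4 + (E + 4*sqrt(6))/(2*E))
169*R((2 + 5)**2) = 169*(9/2 + 2*sqrt(6)/((2 + 5)**2)) = 169*(9/2 + 2*sqrt(6)/(7**2)) = 169*(9/2 + 2*sqrt(6)/49) = 1521/2 + 338*sqrt(6)/49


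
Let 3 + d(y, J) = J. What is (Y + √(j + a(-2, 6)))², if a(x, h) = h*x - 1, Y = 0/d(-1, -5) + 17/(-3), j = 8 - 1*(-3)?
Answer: 271/9 - 34*I*√2/3 ≈ 30.111 - 16.028*I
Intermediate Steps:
j = 11 (j = 8 + 3 = 11)
d(y, J) = -3 + J
Y = -17/3 (Y = 0/(-3 - 5) + 17/(-3) = 0/(-8) + 17*(-⅓) = 0*(-⅛) - 17/3 = 0 - 17/3 = -17/3 ≈ -5.6667)
a(x, h) = -1 + h*x
(Y + √(j + a(-2, 6)))² = (-17/3 + √(11 + (-1 + 6*(-2))))² = (-17/3 + √(11 + (-1 - 12)))² = (-17/3 + √(11 - 13))² = (-17/3 + √(-2))² = (-17/3 + I*√2)²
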